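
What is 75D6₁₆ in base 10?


Positional values:
Position 0: 6 × 16^0 = 6 × 1 = 6
Position 1: D × 16^1 = 13 × 16 = 208
Position 2: 5 × 16^2 = 5 × 256 = 1280
Position 3: 7 × 16^3 = 7 × 4096 = 28672
Sum = 6 + 208 + 1280 + 28672
= 30166


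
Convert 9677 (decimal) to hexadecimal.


Divide by 16 repeatedly:
9677 ÷ 16 = 604 remainder 13 (D)
604 ÷ 16 = 37 remainder 12 (C)
37 ÷ 16 = 2 remainder 5 (5)
2 ÷ 16 = 0 remainder 2 (2)
Reading remainders bottom-up:
= 0x25CD


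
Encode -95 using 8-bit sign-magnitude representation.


Sign bit: 1 (negative)
Magnitude: 95 = 1011111
= 11011111


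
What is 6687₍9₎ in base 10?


Positional values (base 9):
  7 × 9^0 = 7 × 1 = 7
  8 × 9^1 = 8 × 9 = 72
  6 × 9^2 = 6 × 81 = 486
  6 × 9^3 = 6 × 729 = 4374
Sum = 7 + 72 + 486 + 4374
= 4939


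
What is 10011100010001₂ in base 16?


Group into 4-bit nibbles: 0010011100010001
  0010 = 2
  0111 = 7
  0001 = 1
  0001 = 1
= 0x2711


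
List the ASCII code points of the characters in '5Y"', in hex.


String: '5Y"'  (3 characters)
Per-character ASCII lookup:
  '5': digits start at 48: '5' = 48 + 5 = 53 → 0x35
  'Y': uppercase starts at 65: 'Y' = 65 + 24 = 89 → 0x59
  '"': special character: '"' = 34 → 0x22
= 0x35 0x59 0x22


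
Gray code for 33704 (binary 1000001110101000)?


Binary: 1000001110101000
Gray code: G = B XOR (B >> 1)
B >> 1 = 0100000111010100
1000001110101000 XOR 0100000111010100:
  1 XOR 0 = 1
  0 XOR 1 = 1
  0 XOR 0 = 0
  0 XOR 0 = 0
  0 XOR 0 = 0
  0 XOR 0 = 0
  1 XOR 0 = 1
  1 XOR 1 = 0
  1 XOR 1 = 0
  0 XOR 1 = 1
  1 XOR 0 = 1
  0 XOR 1 = 1
  1 XOR 0 = 1
  0 XOR 1 = 1
  0 XOR 0 = 0
  0 XOR 0 = 0
= 1100001001111100


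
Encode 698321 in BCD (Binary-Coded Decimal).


Each digit → 4-bit binary:
  6 → 0110
  9 → 1001
  8 → 1000
  3 → 0011
  2 → 0010
  1 → 0001
= 0110 1001 1000 0011 0010 0001


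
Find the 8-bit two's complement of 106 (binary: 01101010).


Original: 01101010
Step 1 - Invert all bits: 10010101
Step 2 - Add 1: 10010101 + 1
= 10010110 (represents -106)


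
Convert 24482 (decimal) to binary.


Divide by 2 repeatedly:
24482 ÷ 2 = 12241 remainder 0
12241 ÷ 2 = 6120 remainder 1
6120 ÷ 2 = 3060 remainder 0
3060 ÷ 2 = 1530 remainder 0
1530 ÷ 2 = 765 remainder 0
765 ÷ 2 = 382 remainder 1
382 ÷ 2 = 191 remainder 0
191 ÷ 2 = 95 remainder 1
95 ÷ 2 = 47 remainder 1
47 ÷ 2 = 23 remainder 1
23 ÷ 2 = 11 remainder 1
11 ÷ 2 = 5 remainder 1
5 ÷ 2 = 2 remainder 1
2 ÷ 2 = 1 remainder 0
1 ÷ 2 = 0 remainder 1
Reading remainders bottom-up:
= 101111110100010


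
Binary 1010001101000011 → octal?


Group into 3-bit groups: 001010001101000011
  001 = 1
  010 = 2
  001 = 1
  101 = 5
  000 = 0
  011 = 3
= 0o121503


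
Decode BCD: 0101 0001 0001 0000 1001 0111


Each 4-bit group → digit:
  0101 → 5
  0001 → 1
  0001 → 1
  0000 → 0
  1001 → 9
  0111 → 7
= 511097


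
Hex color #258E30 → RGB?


Hex: #258E30
R = 25₁₆ = 37
G = 8E₁₆ = 142
B = 30₁₆ = 48
= RGB(37, 142, 48)


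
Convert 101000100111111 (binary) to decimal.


Positional values:
Bit 0: 1 × 2^0 = 1
Bit 1: 1 × 2^1 = 2
Bit 2: 1 × 2^2 = 4
Bit 3: 1 × 2^3 = 8
Bit 4: 1 × 2^4 = 16
Bit 5: 1 × 2^5 = 32
Bit 8: 1 × 2^8 = 256
Bit 12: 1 × 2^12 = 4096
Bit 14: 1 × 2^14 = 16384
Sum = 1 + 2 + 4 + 8 + 16 + 32 + 256 + 4096 + 16384
= 20799


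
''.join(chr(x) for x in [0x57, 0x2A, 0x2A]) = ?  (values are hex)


Codes (hex): 0x57 0x2A 0x2A
Per-code ASCII lookup:
  0x57 = 87  (range 65-90: uppercase, 87 - 65 = 22) → 'W'
  0x2A = 42  (special character) → '*'
  0x2A = 42  (special character) → '*'
= 'W**'


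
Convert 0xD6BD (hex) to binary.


Each hex digit → 4 binary bits:
  D = 1101
  6 = 0110
  B = 1011
  D = 1101
Concatenate: 1101 0110 1011 1101
= 1101011010111101


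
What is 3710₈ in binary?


Each octal digit → 3 binary bits:
  3 = 011
  7 = 111
  1 = 001
  0 = 000
Concatenate: 011 111 001 000
= 011111001000


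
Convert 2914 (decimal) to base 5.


Divide by 5 repeatedly:
2914 ÷ 5 = 582 remainder 4
582 ÷ 5 = 116 remainder 2
116 ÷ 5 = 23 remainder 1
23 ÷ 5 = 4 remainder 3
4 ÷ 5 = 0 remainder 4
Reading remainders bottom-up:
= 43124


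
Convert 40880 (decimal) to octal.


Divide by 8 repeatedly:
40880 ÷ 8 = 5110 remainder 0
5110 ÷ 8 = 638 remainder 6
638 ÷ 8 = 79 remainder 6
79 ÷ 8 = 9 remainder 7
9 ÷ 8 = 1 remainder 1
1 ÷ 8 = 0 remainder 1
Reading remainders bottom-up:
= 0o117660


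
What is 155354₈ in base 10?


Positional values:
Position 0: 4 × 8^0 = 4
Position 1: 5 × 8^1 = 40
Position 2: 3 × 8^2 = 192
Position 3: 5 × 8^3 = 2560
Position 4: 5 × 8^4 = 20480
Position 5: 1 × 8^5 = 32768
Sum = 4 + 40 + 192 + 2560 + 20480 + 32768
= 56044


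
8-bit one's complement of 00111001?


Original: 00111001
Invert all bits:
  bit 0: 0 → 1
  bit 1: 0 → 1
  bit 2: 1 → 0
  bit 3: 1 → 0
  bit 4: 1 → 0
  bit 5: 0 → 1
  bit 6: 0 → 1
  bit 7: 1 → 0
= 11000110


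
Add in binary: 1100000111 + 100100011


Align and add column by column (LSB to MSB, carry propagating):
  01100000111
+ 00100100011
  -----------
  col 0: 1 + 1 + 0 (carry in) = 2 → bit 0, carry out 1
  col 1: 1 + 1 + 1 (carry in) = 3 → bit 1, carry out 1
  col 2: 1 + 0 + 1 (carry in) = 2 → bit 0, carry out 1
  col 3: 0 + 0 + 1 (carry in) = 1 → bit 1, carry out 0
  col 4: 0 + 0 + 0 (carry in) = 0 → bit 0, carry out 0
  col 5: 0 + 1 + 0 (carry in) = 1 → bit 1, carry out 0
  col 6: 0 + 0 + 0 (carry in) = 0 → bit 0, carry out 0
  col 7: 0 + 0 + 0 (carry in) = 0 → bit 0, carry out 0
  col 8: 1 + 1 + 0 (carry in) = 2 → bit 0, carry out 1
  col 9: 1 + 0 + 1 (carry in) = 2 → bit 0, carry out 1
  col 10: 0 + 0 + 1 (carry in) = 1 → bit 1, carry out 0
Reading bits MSB→LSB: 10000101010
Strip leading zeros: 10000101010
= 10000101010


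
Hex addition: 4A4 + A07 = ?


Align and add column by column (LSB to MSB, each column mod 16 with carry):
  04A4
+ 0A07
  ----
  col 0: 4(4) + 7(7) + 0 (carry in) = 11 → B(11), carry out 0
  col 1: A(10) + 0(0) + 0 (carry in) = 10 → A(10), carry out 0
  col 2: 4(4) + A(10) + 0 (carry in) = 14 → E(14), carry out 0
  col 3: 0(0) + 0(0) + 0 (carry in) = 0 → 0(0), carry out 0
Reading digits MSB→LSB: 0EAB
Strip leading zeros: EAB
= 0xEAB


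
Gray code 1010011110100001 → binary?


Gray code: 1010011110100001
MSB stays the same: 1
Each subsequent bit = prev_binary XOR current_gray:
  B[1] = 1 XOR 0 = 1
  B[2] = 1 XOR 1 = 0
  B[3] = 0 XOR 0 = 0
  B[4] = 0 XOR 0 = 0
  B[5] = 0 XOR 1 = 1
  B[6] = 1 XOR 1 = 0
  B[7] = 0 XOR 1 = 1
  B[8] = 1 XOR 1 = 0
  B[9] = 0 XOR 0 = 0
  B[10] = 0 XOR 1 = 1
  B[11] = 1 XOR 0 = 1
  B[12] = 1 XOR 0 = 1
  B[13] = 1 XOR 0 = 1
  B[14] = 1 XOR 0 = 1
  B[15] = 1 XOR 1 = 0
= 1100010100111110 (50494 decimal)


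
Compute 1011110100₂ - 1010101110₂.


Align and subtract column by column (LSB to MSB, borrowing when needed):
  1011110100
- 1010101110
  ----------
  col 0: (0 - 0 borrow-in) - 0 → 0 - 0 = 0, borrow out 0
  col 1: (0 - 0 borrow-in) - 1 → borrow from next column: (0+2) - 1 = 1, borrow out 1
  col 2: (1 - 1 borrow-in) - 1 → borrow from next column: (0+2) - 1 = 1, borrow out 1
  col 3: (0 - 1 borrow-in) - 1 → borrow from next column: (-1+2) - 1 = 0, borrow out 1
  col 4: (1 - 1 borrow-in) - 0 → 0 - 0 = 0, borrow out 0
  col 5: (1 - 0 borrow-in) - 1 → 1 - 1 = 0, borrow out 0
  col 6: (1 - 0 borrow-in) - 0 → 1 - 0 = 1, borrow out 0
  col 7: (1 - 0 borrow-in) - 1 → 1 - 1 = 0, borrow out 0
  col 8: (0 - 0 borrow-in) - 0 → 0 - 0 = 0, borrow out 0
  col 9: (1 - 0 borrow-in) - 1 → 1 - 1 = 0, borrow out 0
Reading bits MSB→LSB: 0001000110
Strip leading zeros: 1000110
= 1000110


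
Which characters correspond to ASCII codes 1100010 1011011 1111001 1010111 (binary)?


Codes (binary): 1100010 1011011 1111001 1010111
Per-code ASCII lookup:
  1100010 = 98  (range 97-122: lowercase, 98 - 97 = 1) → 'b'
  1011011 = 91  (special character) → '['
  1111001 = 121  (range 97-122: lowercase, 121 - 97 = 24) → 'y'
  1010111 = 87  (range 65-90: uppercase, 87 - 65 = 22) → 'W'
= 'b[yW'


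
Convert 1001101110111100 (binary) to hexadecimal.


Group into 4-bit nibbles: 1001101110111100
  1001 = 9
  1011 = B
  1011 = B
  1100 = C
= 0x9BBC


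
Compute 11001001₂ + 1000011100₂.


Align and add column by column (LSB to MSB, carry propagating):
  00011001001
+ 01000011100
  -----------
  col 0: 1 + 0 + 0 (carry in) = 1 → bit 1, carry out 0
  col 1: 0 + 0 + 0 (carry in) = 0 → bit 0, carry out 0
  col 2: 0 + 1 + 0 (carry in) = 1 → bit 1, carry out 0
  col 3: 1 + 1 + 0 (carry in) = 2 → bit 0, carry out 1
  col 4: 0 + 1 + 1 (carry in) = 2 → bit 0, carry out 1
  col 5: 0 + 0 + 1 (carry in) = 1 → bit 1, carry out 0
  col 6: 1 + 0 + 0 (carry in) = 1 → bit 1, carry out 0
  col 7: 1 + 0 + 0 (carry in) = 1 → bit 1, carry out 0
  col 8: 0 + 0 + 0 (carry in) = 0 → bit 0, carry out 0
  col 9: 0 + 1 + 0 (carry in) = 1 → bit 1, carry out 0
  col 10: 0 + 0 + 0 (carry in) = 0 → bit 0, carry out 0
Reading bits MSB→LSB: 01011100101
Strip leading zeros: 1011100101
= 1011100101


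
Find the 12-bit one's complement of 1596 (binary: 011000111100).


Original: 011000111100
Invert all bits:
  bit 0: 0 → 1
  bit 1: 1 → 0
  bit 2: 1 → 0
  bit 3: 0 → 1
  bit 4: 0 → 1
  bit 5: 0 → 1
  bit 6: 1 → 0
  bit 7: 1 → 0
  bit 8: 1 → 0
  bit 9: 1 → 0
  bit 10: 0 → 1
  bit 11: 0 → 1
= 100111000011


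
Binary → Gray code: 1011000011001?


Binary: 1011000011001
Gray code: G = B XOR (B >> 1)
B >> 1 = 0101100001100
1011000011001 XOR 0101100001100:
  1 XOR 0 = 1
  0 XOR 1 = 1
  1 XOR 0 = 1
  1 XOR 1 = 0
  0 XOR 1 = 1
  0 XOR 0 = 0
  0 XOR 0 = 0
  0 XOR 0 = 0
  1 XOR 0 = 1
  1 XOR 1 = 0
  0 XOR 1 = 1
  0 XOR 0 = 0
  1 XOR 0 = 1
= 1110100010101


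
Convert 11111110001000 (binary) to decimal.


Positional values:
Bit 3: 1 × 2^3 = 8
Bit 7: 1 × 2^7 = 128
Bit 8: 1 × 2^8 = 256
Bit 9: 1 × 2^9 = 512
Bit 10: 1 × 2^10 = 1024
Bit 11: 1 × 2^11 = 2048
Bit 12: 1 × 2^12 = 4096
Bit 13: 1 × 2^13 = 8192
Sum = 8 + 128 + 256 + 512 + 1024 + 2048 + 4096 + 8192
= 16264


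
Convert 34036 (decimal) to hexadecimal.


Divide by 16 repeatedly:
34036 ÷ 16 = 2127 remainder 4 (4)
2127 ÷ 16 = 132 remainder 15 (F)
132 ÷ 16 = 8 remainder 4 (4)
8 ÷ 16 = 0 remainder 8 (8)
Reading remainders bottom-up:
= 0x84F4


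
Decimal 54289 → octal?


Divide by 8 repeatedly:
54289 ÷ 8 = 6786 remainder 1
6786 ÷ 8 = 848 remainder 2
848 ÷ 8 = 106 remainder 0
106 ÷ 8 = 13 remainder 2
13 ÷ 8 = 1 remainder 5
1 ÷ 8 = 0 remainder 1
Reading remainders bottom-up:
= 0o152021


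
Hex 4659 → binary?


Each hex digit → 4 binary bits:
  4 = 0100
  6 = 0110
  5 = 0101
  9 = 1001
Concatenate: 0100 0110 0101 1001
= 0100011001011001


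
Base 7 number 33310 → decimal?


Positional values (base 7):
  0 × 7^0 = 0 × 1 = 0
  1 × 7^1 = 1 × 7 = 7
  3 × 7^2 = 3 × 49 = 147
  3 × 7^3 = 3 × 343 = 1029
  3 × 7^4 = 3 × 2401 = 7203
Sum = 0 + 7 + 147 + 1029 + 7203
= 8386


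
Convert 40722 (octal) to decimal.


Positional values:
Position 0: 2 × 8^0 = 2
Position 1: 2 × 8^1 = 16
Position 2: 7 × 8^2 = 448
Position 3: 0 × 8^3 = 0
Position 4: 4 × 8^4 = 16384
Sum = 2 + 16 + 448 + 0 + 16384
= 16850


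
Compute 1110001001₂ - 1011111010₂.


Align and subtract column by column (LSB to MSB, borrowing when needed):
  1110001001
- 1011111010
  ----------
  col 0: (1 - 0 borrow-in) - 0 → 1 - 0 = 1, borrow out 0
  col 1: (0 - 0 borrow-in) - 1 → borrow from next column: (0+2) - 1 = 1, borrow out 1
  col 2: (0 - 1 borrow-in) - 0 → borrow from next column: (-1+2) - 0 = 1, borrow out 1
  col 3: (1 - 1 borrow-in) - 1 → borrow from next column: (0+2) - 1 = 1, borrow out 1
  col 4: (0 - 1 borrow-in) - 1 → borrow from next column: (-1+2) - 1 = 0, borrow out 1
  col 5: (0 - 1 borrow-in) - 1 → borrow from next column: (-1+2) - 1 = 0, borrow out 1
  col 6: (0 - 1 borrow-in) - 1 → borrow from next column: (-1+2) - 1 = 0, borrow out 1
  col 7: (1 - 1 borrow-in) - 1 → borrow from next column: (0+2) - 1 = 1, borrow out 1
  col 8: (1 - 1 borrow-in) - 0 → 0 - 0 = 0, borrow out 0
  col 9: (1 - 0 borrow-in) - 1 → 1 - 1 = 0, borrow out 0
Reading bits MSB→LSB: 0010001111
Strip leading zeros: 10001111
= 10001111


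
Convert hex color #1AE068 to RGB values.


Hex: #1AE068
R = 1A₁₆ = 26
G = E0₁₆ = 224
B = 68₁₆ = 104
= RGB(26, 224, 104)


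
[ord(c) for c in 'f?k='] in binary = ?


String: 'f?k='  (4 characters)
Per-character ASCII lookup:
  'f': lowercase starts at 97: 'f' = 97 + 5 = 102 → 1100110
  '?': special character: '?' = 63 → 111111
  'k': lowercase starts at 97: 'k' = 97 + 10 = 107 → 1101011
  '=': special character: '=' = 61 → 111101
= 1100110 111111 1101011 111101


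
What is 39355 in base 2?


Divide by 2 repeatedly:
39355 ÷ 2 = 19677 remainder 1
19677 ÷ 2 = 9838 remainder 1
9838 ÷ 2 = 4919 remainder 0
4919 ÷ 2 = 2459 remainder 1
2459 ÷ 2 = 1229 remainder 1
1229 ÷ 2 = 614 remainder 1
614 ÷ 2 = 307 remainder 0
307 ÷ 2 = 153 remainder 1
153 ÷ 2 = 76 remainder 1
76 ÷ 2 = 38 remainder 0
38 ÷ 2 = 19 remainder 0
19 ÷ 2 = 9 remainder 1
9 ÷ 2 = 4 remainder 1
4 ÷ 2 = 2 remainder 0
2 ÷ 2 = 1 remainder 0
1 ÷ 2 = 0 remainder 1
Reading remainders bottom-up:
= 1001100110111011


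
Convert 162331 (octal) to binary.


Each octal digit → 3 binary bits:
  1 = 001
  6 = 110
  2 = 010
  3 = 011
  3 = 011
  1 = 001
Concatenate: 001 110 010 011 011 001
= 001110010011011001


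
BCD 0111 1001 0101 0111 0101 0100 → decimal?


Each 4-bit group → digit:
  0111 → 7
  1001 → 9
  0101 → 5
  0111 → 7
  0101 → 5
  0100 → 4
= 795754


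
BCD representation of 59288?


Each digit → 4-bit binary:
  5 → 0101
  9 → 1001
  2 → 0010
  8 → 1000
  8 → 1000
= 0101 1001 0010 1000 1000


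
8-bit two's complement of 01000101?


Original: 01000101
Step 1 - Invert all bits: 10111010
Step 2 - Add 1: 10111010 + 1
= 10111011 (represents -69)


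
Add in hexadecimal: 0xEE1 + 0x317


Align and add column by column (LSB to MSB, each column mod 16 with carry):
  0EE1
+ 0317
  ----
  col 0: 1(1) + 7(7) + 0 (carry in) = 8 → 8(8), carry out 0
  col 1: E(14) + 1(1) + 0 (carry in) = 15 → F(15), carry out 0
  col 2: E(14) + 3(3) + 0 (carry in) = 17 → 1(1), carry out 1
  col 3: 0(0) + 0(0) + 1 (carry in) = 1 → 1(1), carry out 0
Reading digits MSB→LSB: 11F8
Strip leading zeros: 11F8
= 0x11F8


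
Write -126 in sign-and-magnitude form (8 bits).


Sign bit: 1 (negative)
Magnitude: 126 = 1111110
= 11111110


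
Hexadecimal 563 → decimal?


Positional values:
Position 0: 3 × 16^0 = 3 × 1 = 3
Position 1: 6 × 16^1 = 6 × 16 = 96
Position 2: 5 × 16^2 = 5 × 256 = 1280
Sum = 3 + 96 + 1280
= 1379


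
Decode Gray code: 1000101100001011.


Gray code: 1000101100001011
MSB stays the same: 1
Each subsequent bit = prev_binary XOR current_gray:
  B[1] = 1 XOR 0 = 1
  B[2] = 1 XOR 0 = 1
  B[3] = 1 XOR 0 = 1
  B[4] = 1 XOR 1 = 0
  B[5] = 0 XOR 0 = 0
  B[6] = 0 XOR 1 = 1
  B[7] = 1 XOR 1 = 0
  B[8] = 0 XOR 0 = 0
  B[9] = 0 XOR 0 = 0
  B[10] = 0 XOR 0 = 0
  B[11] = 0 XOR 0 = 0
  B[12] = 0 XOR 1 = 1
  B[13] = 1 XOR 0 = 1
  B[14] = 1 XOR 1 = 0
  B[15] = 0 XOR 1 = 1
= 1111001000001101 (61965 decimal)


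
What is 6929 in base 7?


Divide by 7 repeatedly:
6929 ÷ 7 = 989 remainder 6
989 ÷ 7 = 141 remainder 2
141 ÷ 7 = 20 remainder 1
20 ÷ 7 = 2 remainder 6
2 ÷ 7 = 0 remainder 2
Reading remainders bottom-up:
= 26126


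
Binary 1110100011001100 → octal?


Group into 3-bit groups: 001110100011001100
  001 = 1
  110 = 6
  100 = 4
  011 = 3
  001 = 1
  100 = 4
= 0o164314


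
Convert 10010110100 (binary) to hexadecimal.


Group into 4-bit nibbles: 010010110100
  0100 = 4
  1011 = B
  0100 = 4
= 0x4B4


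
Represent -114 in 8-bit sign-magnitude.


Sign bit: 1 (negative)
Magnitude: 114 = 1110010
= 11110010


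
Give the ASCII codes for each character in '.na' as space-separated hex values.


String: '.na'  (3 characters)
Per-character ASCII lookup:
  '.': special character: '.' = 46 → 0x2E
  'n': lowercase starts at 97: 'n' = 97 + 13 = 110 → 0x6E
  'a': lowercase starts at 97: 'a' = 97 + 0 = 97 → 0x61
= 0x2E 0x6E 0x61


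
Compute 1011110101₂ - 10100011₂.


Align and subtract column by column (LSB to MSB, borrowing when needed):
  1011110101
- 0010100011
  ----------
  col 0: (1 - 0 borrow-in) - 1 → 1 - 1 = 0, borrow out 0
  col 1: (0 - 0 borrow-in) - 1 → borrow from next column: (0+2) - 1 = 1, borrow out 1
  col 2: (1 - 1 borrow-in) - 0 → 0 - 0 = 0, borrow out 0
  col 3: (0 - 0 borrow-in) - 0 → 0 - 0 = 0, borrow out 0
  col 4: (1 - 0 borrow-in) - 0 → 1 - 0 = 1, borrow out 0
  col 5: (1 - 0 borrow-in) - 1 → 1 - 1 = 0, borrow out 0
  col 6: (1 - 0 borrow-in) - 0 → 1 - 0 = 1, borrow out 0
  col 7: (1 - 0 borrow-in) - 1 → 1 - 1 = 0, borrow out 0
  col 8: (0 - 0 borrow-in) - 0 → 0 - 0 = 0, borrow out 0
  col 9: (1 - 0 borrow-in) - 0 → 1 - 0 = 1, borrow out 0
Reading bits MSB→LSB: 1001010010
Strip leading zeros: 1001010010
= 1001010010


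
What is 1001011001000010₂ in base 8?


Group into 3-bit groups: 001001011001000010
  001 = 1
  001 = 1
  011 = 3
  001 = 1
  000 = 0
  010 = 2
= 0o113102


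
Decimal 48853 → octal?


Divide by 8 repeatedly:
48853 ÷ 8 = 6106 remainder 5
6106 ÷ 8 = 763 remainder 2
763 ÷ 8 = 95 remainder 3
95 ÷ 8 = 11 remainder 7
11 ÷ 8 = 1 remainder 3
1 ÷ 8 = 0 remainder 1
Reading remainders bottom-up:
= 0o137325


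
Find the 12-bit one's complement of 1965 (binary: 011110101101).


Original: 011110101101
Invert all bits:
  bit 0: 0 → 1
  bit 1: 1 → 0
  bit 2: 1 → 0
  bit 3: 1 → 0
  bit 4: 1 → 0
  bit 5: 0 → 1
  bit 6: 1 → 0
  bit 7: 0 → 1
  bit 8: 1 → 0
  bit 9: 1 → 0
  bit 10: 0 → 1
  bit 11: 1 → 0
= 100001010010


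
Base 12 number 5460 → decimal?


Positional values (base 12):
  0 × 12^0 = 0 × 1 = 0
  6 × 12^1 = 6 × 12 = 72
  4 × 12^2 = 4 × 144 = 576
  5 × 12^3 = 5 × 1728 = 8640
Sum = 0 + 72 + 576 + 8640
= 9288


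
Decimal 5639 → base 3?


Divide by 3 repeatedly:
5639 ÷ 3 = 1879 remainder 2
1879 ÷ 3 = 626 remainder 1
626 ÷ 3 = 208 remainder 2
208 ÷ 3 = 69 remainder 1
69 ÷ 3 = 23 remainder 0
23 ÷ 3 = 7 remainder 2
7 ÷ 3 = 2 remainder 1
2 ÷ 3 = 0 remainder 2
Reading remainders bottom-up:
= 21201212


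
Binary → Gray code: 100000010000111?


Binary: 100000010000111
Gray code: G = B XOR (B >> 1)
B >> 1 = 010000001000011
100000010000111 XOR 010000001000011:
  1 XOR 0 = 1
  0 XOR 1 = 1
  0 XOR 0 = 0
  0 XOR 0 = 0
  0 XOR 0 = 0
  0 XOR 0 = 0
  0 XOR 0 = 0
  1 XOR 0 = 1
  0 XOR 1 = 1
  0 XOR 0 = 0
  0 XOR 0 = 0
  0 XOR 0 = 0
  1 XOR 0 = 1
  1 XOR 1 = 0
  1 XOR 1 = 0
= 110000011000100


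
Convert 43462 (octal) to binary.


Each octal digit → 3 binary bits:
  4 = 100
  3 = 011
  4 = 100
  6 = 110
  2 = 010
Concatenate: 100 011 100 110 010
= 100011100110010


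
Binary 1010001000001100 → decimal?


Positional values:
Bit 2: 1 × 2^2 = 4
Bit 3: 1 × 2^3 = 8
Bit 9: 1 × 2^9 = 512
Bit 13: 1 × 2^13 = 8192
Bit 15: 1 × 2^15 = 32768
Sum = 4 + 8 + 512 + 8192 + 32768
= 41484


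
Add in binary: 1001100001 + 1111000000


Align and add column by column (LSB to MSB, carry propagating):
  01001100001
+ 01111000000
  -----------
  col 0: 1 + 0 + 0 (carry in) = 1 → bit 1, carry out 0
  col 1: 0 + 0 + 0 (carry in) = 0 → bit 0, carry out 0
  col 2: 0 + 0 + 0 (carry in) = 0 → bit 0, carry out 0
  col 3: 0 + 0 + 0 (carry in) = 0 → bit 0, carry out 0
  col 4: 0 + 0 + 0 (carry in) = 0 → bit 0, carry out 0
  col 5: 1 + 0 + 0 (carry in) = 1 → bit 1, carry out 0
  col 6: 1 + 1 + 0 (carry in) = 2 → bit 0, carry out 1
  col 7: 0 + 1 + 1 (carry in) = 2 → bit 0, carry out 1
  col 8: 0 + 1 + 1 (carry in) = 2 → bit 0, carry out 1
  col 9: 1 + 1 + 1 (carry in) = 3 → bit 1, carry out 1
  col 10: 0 + 0 + 1 (carry in) = 1 → bit 1, carry out 0
Reading bits MSB→LSB: 11000100001
Strip leading zeros: 11000100001
= 11000100001


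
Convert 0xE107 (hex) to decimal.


Positional values:
Position 0: 7 × 16^0 = 7 × 1 = 7
Position 1: 0 × 16^1 = 0 × 16 = 0
Position 2: 1 × 16^2 = 1 × 256 = 256
Position 3: E × 16^3 = 14 × 4096 = 57344
Sum = 7 + 0 + 256 + 57344
= 57607


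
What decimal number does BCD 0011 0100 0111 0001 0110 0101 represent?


Each 4-bit group → digit:
  0011 → 3
  0100 → 4
  0111 → 7
  0001 → 1
  0110 → 6
  0101 → 5
= 347165


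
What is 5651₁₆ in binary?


Each hex digit → 4 binary bits:
  5 = 0101
  6 = 0110
  5 = 0101
  1 = 0001
Concatenate: 0101 0110 0101 0001
= 0101011001010001


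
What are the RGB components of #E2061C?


Hex: #E2061C
R = E2₁₆ = 226
G = 06₁₆ = 6
B = 1C₁₆ = 28
= RGB(226, 6, 28)


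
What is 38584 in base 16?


Divide by 16 repeatedly:
38584 ÷ 16 = 2411 remainder 8 (8)
2411 ÷ 16 = 150 remainder 11 (B)
150 ÷ 16 = 9 remainder 6 (6)
9 ÷ 16 = 0 remainder 9 (9)
Reading remainders bottom-up:
= 0x96B8


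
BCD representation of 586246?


Each digit → 4-bit binary:
  5 → 0101
  8 → 1000
  6 → 0110
  2 → 0010
  4 → 0100
  6 → 0110
= 0101 1000 0110 0010 0100 0110


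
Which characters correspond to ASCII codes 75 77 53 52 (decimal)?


Codes (decimal): 75 77 53 52
Per-code ASCII lookup:
  75  (range 65-90: uppercase, 75 - 65 = 10) → 'K'
  77  (range 65-90: uppercase, 77 - 65 = 12) → 'M'
  53  (range 48-57: digits, 53 - 48 = 5) → '5'
  52  (range 48-57: digits, 52 - 48 = 4) → '4'
= 'KM54'


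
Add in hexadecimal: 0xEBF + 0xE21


Align and add column by column (LSB to MSB, each column mod 16 with carry):
  0EBF
+ 0E21
  ----
  col 0: F(15) + 1(1) + 0 (carry in) = 16 → 0(0), carry out 1
  col 1: B(11) + 2(2) + 1 (carry in) = 14 → E(14), carry out 0
  col 2: E(14) + E(14) + 0 (carry in) = 28 → C(12), carry out 1
  col 3: 0(0) + 0(0) + 1 (carry in) = 1 → 1(1), carry out 0
Reading digits MSB→LSB: 1CE0
Strip leading zeros: 1CE0
= 0x1CE0


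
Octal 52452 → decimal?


Positional values:
Position 0: 2 × 8^0 = 2
Position 1: 5 × 8^1 = 40
Position 2: 4 × 8^2 = 256
Position 3: 2 × 8^3 = 1024
Position 4: 5 × 8^4 = 20480
Sum = 2 + 40 + 256 + 1024 + 20480
= 21802


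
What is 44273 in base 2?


Divide by 2 repeatedly:
44273 ÷ 2 = 22136 remainder 1
22136 ÷ 2 = 11068 remainder 0
11068 ÷ 2 = 5534 remainder 0
5534 ÷ 2 = 2767 remainder 0
2767 ÷ 2 = 1383 remainder 1
1383 ÷ 2 = 691 remainder 1
691 ÷ 2 = 345 remainder 1
345 ÷ 2 = 172 remainder 1
172 ÷ 2 = 86 remainder 0
86 ÷ 2 = 43 remainder 0
43 ÷ 2 = 21 remainder 1
21 ÷ 2 = 10 remainder 1
10 ÷ 2 = 5 remainder 0
5 ÷ 2 = 2 remainder 1
2 ÷ 2 = 1 remainder 0
1 ÷ 2 = 0 remainder 1
Reading remainders bottom-up:
= 1010110011110001


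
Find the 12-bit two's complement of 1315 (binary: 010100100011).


Original: 010100100011
Step 1 - Invert all bits: 101011011100
Step 2 - Add 1: 101011011100 + 1
= 101011011101 (represents -1315)


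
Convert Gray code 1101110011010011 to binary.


Gray code: 1101110011010011
MSB stays the same: 1
Each subsequent bit = prev_binary XOR current_gray:
  B[1] = 1 XOR 1 = 0
  B[2] = 0 XOR 0 = 0
  B[3] = 0 XOR 1 = 1
  B[4] = 1 XOR 1 = 0
  B[5] = 0 XOR 1 = 1
  B[6] = 1 XOR 0 = 1
  B[7] = 1 XOR 0 = 1
  B[8] = 1 XOR 1 = 0
  B[9] = 0 XOR 1 = 1
  B[10] = 1 XOR 0 = 1
  B[11] = 1 XOR 1 = 0
  B[12] = 0 XOR 0 = 0
  B[13] = 0 XOR 0 = 0
  B[14] = 0 XOR 1 = 1
  B[15] = 1 XOR 1 = 0
= 1001011101100010 (38754 decimal)


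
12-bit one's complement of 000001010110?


Original: 000001010110
Invert all bits:
  bit 0: 0 → 1
  bit 1: 0 → 1
  bit 2: 0 → 1
  bit 3: 0 → 1
  bit 4: 0 → 1
  bit 5: 1 → 0
  bit 6: 0 → 1
  bit 7: 1 → 0
  bit 8: 0 → 1
  bit 9: 1 → 0
  bit 10: 1 → 0
  bit 11: 0 → 1
= 111110101001


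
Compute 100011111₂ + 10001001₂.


Align and add column by column (LSB to MSB, carry propagating):
  0100011111
+ 0010001001
  ----------
  col 0: 1 + 1 + 0 (carry in) = 2 → bit 0, carry out 1
  col 1: 1 + 0 + 1 (carry in) = 2 → bit 0, carry out 1
  col 2: 1 + 0 + 1 (carry in) = 2 → bit 0, carry out 1
  col 3: 1 + 1 + 1 (carry in) = 3 → bit 1, carry out 1
  col 4: 1 + 0 + 1 (carry in) = 2 → bit 0, carry out 1
  col 5: 0 + 0 + 1 (carry in) = 1 → bit 1, carry out 0
  col 6: 0 + 0 + 0 (carry in) = 0 → bit 0, carry out 0
  col 7: 0 + 1 + 0 (carry in) = 1 → bit 1, carry out 0
  col 8: 1 + 0 + 0 (carry in) = 1 → bit 1, carry out 0
  col 9: 0 + 0 + 0 (carry in) = 0 → bit 0, carry out 0
Reading bits MSB→LSB: 0110101000
Strip leading zeros: 110101000
= 110101000


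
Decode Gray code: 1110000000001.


Gray code: 1110000000001
MSB stays the same: 1
Each subsequent bit = prev_binary XOR current_gray:
  B[1] = 1 XOR 1 = 0
  B[2] = 0 XOR 1 = 1
  B[3] = 1 XOR 0 = 1
  B[4] = 1 XOR 0 = 1
  B[5] = 1 XOR 0 = 1
  B[6] = 1 XOR 0 = 1
  B[7] = 1 XOR 0 = 1
  B[8] = 1 XOR 0 = 1
  B[9] = 1 XOR 0 = 1
  B[10] = 1 XOR 0 = 1
  B[11] = 1 XOR 0 = 1
  B[12] = 1 XOR 1 = 0
= 1011111111110 (6142 decimal)


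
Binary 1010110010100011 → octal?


Group into 3-bit groups: 001010110010100011
  001 = 1
  010 = 2
  110 = 6
  010 = 2
  100 = 4
  011 = 3
= 0o126243


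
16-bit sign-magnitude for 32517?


Sign bit: 0 (positive)
Magnitude: 32517 = 111111100000101
= 0111111100000101


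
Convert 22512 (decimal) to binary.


Divide by 2 repeatedly:
22512 ÷ 2 = 11256 remainder 0
11256 ÷ 2 = 5628 remainder 0
5628 ÷ 2 = 2814 remainder 0
2814 ÷ 2 = 1407 remainder 0
1407 ÷ 2 = 703 remainder 1
703 ÷ 2 = 351 remainder 1
351 ÷ 2 = 175 remainder 1
175 ÷ 2 = 87 remainder 1
87 ÷ 2 = 43 remainder 1
43 ÷ 2 = 21 remainder 1
21 ÷ 2 = 10 remainder 1
10 ÷ 2 = 5 remainder 0
5 ÷ 2 = 2 remainder 1
2 ÷ 2 = 1 remainder 0
1 ÷ 2 = 0 remainder 1
Reading remainders bottom-up:
= 101011111110000


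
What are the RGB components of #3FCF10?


Hex: #3FCF10
R = 3F₁₆ = 63
G = CF₁₆ = 207
B = 10₁₆ = 16
= RGB(63, 207, 16)


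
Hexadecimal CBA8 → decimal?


Positional values:
Position 0: 8 × 16^0 = 8 × 1 = 8
Position 1: A × 16^1 = 10 × 16 = 160
Position 2: B × 16^2 = 11 × 256 = 2816
Position 3: C × 16^3 = 12 × 4096 = 49152
Sum = 8 + 160 + 2816 + 49152
= 52136


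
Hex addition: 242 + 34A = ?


Align and add column by column (LSB to MSB, each column mod 16 with carry):
  0242
+ 034A
  ----
  col 0: 2(2) + A(10) + 0 (carry in) = 12 → C(12), carry out 0
  col 1: 4(4) + 4(4) + 0 (carry in) = 8 → 8(8), carry out 0
  col 2: 2(2) + 3(3) + 0 (carry in) = 5 → 5(5), carry out 0
  col 3: 0(0) + 0(0) + 0 (carry in) = 0 → 0(0), carry out 0
Reading digits MSB→LSB: 058C
Strip leading zeros: 58C
= 0x58C


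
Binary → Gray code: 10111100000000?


Binary: 10111100000000
Gray code: G = B XOR (B >> 1)
B >> 1 = 01011110000000
10111100000000 XOR 01011110000000:
  1 XOR 0 = 1
  0 XOR 1 = 1
  1 XOR 0 = 1
  1 XOR 1 = 0
  1 XOR 1 = 0
  1 XOR 1 = 0
  0 XOR 1 = 1
  0 XOR 0 = 0
  0 XOR 0 = 0
  0 XOR 0 = 0
  0 XOR 0 = 0
  0 XOR 0 = 0
  0 XOR 0 = 0
  0 XOR 0 = 0
= 11100010000000


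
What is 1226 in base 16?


Divide by 16 repeatedly:
1226 ÷ 16 = 76 remainder 10 (A)
76 ÷ 16 = 4 remainder 12 (C)
4 ÷ 16 = 0 remainder 4 (4)
Reading remainders bottom-up:
= 0x4CA


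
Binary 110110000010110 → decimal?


Positional values:
Bit 1: 1 × 2^1 = 2
Bit 2: 1 × 2^2 = 4
Bit 4: 1 × 2^4 = 16
Bit 10: 1 × 2^10 = 1024
Bit 11: 1 × 2^11 = 2048
Bit 13: 1 × 2^13 = 8192
Bit 14: 1 × 2^14 = 16384
Sum = 2 + 4 + 16 + 1024 + 2048 + 8192 + 16384
= 27670


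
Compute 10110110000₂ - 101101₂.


Align and subtract column by column (LSB to MSB, borrowing when needed):
  10110110000
- 00000101101
  -----------
  col 0: (0 - 0 borrow-in) - 1 → borrow from next column: (0+2) - 1 = 1, borrow out 1
  col 1: (0 - 1 borrow-in) - 0 → borrow from next column: (-1+2) - 0 = 1, borrow out 1
  col 2: (0 - 1 borrow-in) - 1 → borrow from next column: (-1+2) - 1 = 0, borrow out 1
  col 3: (0 - 1 borrow-in) - 1 → borrow from next column: (-1+2) - 1 = 0, borrow out 1
  col 4: (1 - 1 borrow-in) - 0 → 0 - 0 = 0, borrow out 0
  col 5: (1 - 0 borrow-in) - 1 → 1 - 1 = 0, borrow out 0
  col 6: (0 - 0 borrow-in) - 0 → 0 - 0 = 0, borrow out 0
  col 7: (1 - 0 borrow-in) - 0 → 1 - 0 = 1, borrow out 0
  col 8: (1 - 0 borrow-in) - 0 → 1 - 0 = 1, borrow out 0
  col 9: (0 - 0 borrow-in) - 0 → 0 - 0 = 0, borrow out 0
  col 10: (1 - 0 borrow-in) - 0 → 1 - 0 = 1, borrow out 0
Reading bits MSB→LSB: 10110000011
Strip leading zeros: 10110000011
= 10110000011


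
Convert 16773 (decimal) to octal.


Divide by 8 repeatedly:
16773 ÷ 8 = 2096 remainder 5
2096 ÷ 8 = 262 remainder 0
262 ÷ 8 = 32 remainder 6
32 ÷ 8 = 4 remainder 0
4 ÷ 8 = 0 remainder 4
Reading remainders bottom-up:
= 0o40605


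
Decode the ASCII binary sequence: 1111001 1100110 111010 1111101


Codes (binary): 1111001 1100110 111010 1111101
Per-code ASCII lookup:
  1111001 = 121  (range 97-122: lowercase, 121 - 97 = 24) → 'y'
  1100110 = 102  (range 97-122: lowercase, 102 - 97 = 5) → 'f'
  111010 = 58  (special character) → ':'
  1111101 = 125  (special character) → '}'
= 'yf:}'


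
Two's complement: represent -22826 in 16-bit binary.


Original: 0101100100101010
Step 1 - Invert all bits: 1010011011010101
Step 2 - Add 1: 1010011011010101 + 1
= 1010011011010110 (represents -22826)


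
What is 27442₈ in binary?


Each octal digit → 3 binary bits:
  2 = 010
  7 = 111
  4 = 100
  4 = 100
  2 = 010
Concatenate: 010 111 100 100 010
= 010111100100010


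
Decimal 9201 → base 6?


Divide by 6 repeatedly:
9201 ÷ 6 = 1533 remainder 3
1533 ÷ 6 = 255 remainder 3
255 ÷ 6 = 42 remainder 3
42 ÷ 6 = 7 remainder 0
7 ÷ 6 = 1 remainder 1
1 ÷ 6 = 0 remainder 1
Reading remainders bottom-up:
= 110333


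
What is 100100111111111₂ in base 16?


Group into 4-bit nibbles: 0100100111111111
  0100 = 4
  1001 = 9
  1111 = F
  1111 = F
= 0x49FF


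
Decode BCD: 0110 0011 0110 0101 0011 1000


Each 4-bit group → digit:
  0110 → 6
  0011 → 3
  0110 → 6
  0101 → 5
  0011 → 3
  1000 → 8
= 636538


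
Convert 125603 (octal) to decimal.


Positional values:
Position 0: 3 × 8^0 = 3
Position 1: 0 × 8^1 = 0
Position 2: 6 × 8^2 = 384
Position 3: 5 × 8^3 = 2560
Position 4: 2 × 8^4 = 8192
Position 5: 1 × 8^5 = 32768
Sum = 3 + 0 + 384 + 2560 + 8192 + 32768
= 43907


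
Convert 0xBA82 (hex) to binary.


Each hex digit → 4 binary bits:
  B = 1011
  A = 1010
  8 = 1000
  2 = 0010
Concatenate: 1011 1010 1000 0010
= 1011101010000010


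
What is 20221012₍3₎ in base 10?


Positional values (base 3):
  2 × 3^0 = 2 × 1 = 2
  1 × 3^1 = 1 × 3 = 3
  0 × 3^2 = 0 × 9 = 0
  1 × 3^3 = 1 × 27 = 27
  2 × 3^4 = 2 × 81 = 162
  2 × 3^5 = 2 × 243 = 486
  0 × 3^6 = 0 × 729 = 0
  2 × 3^7 = 2 × 2187 = 4374
Sum = 2 + 3 + 0 + 27 + 162 + 486 + 0 + 4374
= 5054


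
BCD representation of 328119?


Each digit → 4-bit binary:
  3 → 0011
  2 → 0010
  8 → 1000
  1 → 0001
  1 → 0001
  9 → 1001
= 0011 0010 1000 0001 0001 1001


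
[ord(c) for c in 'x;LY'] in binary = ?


String: 'x;LY'  (4 characters)
Per-character ASCII lookup:
  'x': lowercase starts at 97: 'x' = 97 + 23 = 120 → 1111000
  ';': special character: ';' = 59 → 111011
  'L': uppercase starts at 65: 'L' = 65 + 11 = 76 → 1001100
  'Y': uppercase starts at 65: 'Y' = 65 + 24 = 89 → 1011001
= 1111000 111011 1001100 1011001


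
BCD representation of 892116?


Each digit → 4-bit binary:
  8 → 1000
  9 → 1001
  2 → 0010
  1 → 0001
  1 → 0001
  6 → 0110
= 1000 1001 0010 0001 0001 0110


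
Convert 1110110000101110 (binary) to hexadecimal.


Group into 4-bit nibbles: 1110110000101110
  1110 = E
  1100 = C
  0010 = 2
  1110 = E
= 0xEC2E


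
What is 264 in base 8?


Divide by 8 repeatedly:
264 ÷ 8 = 33 remainder 0
33 ÷ 8 = 4 remainder 1
4 ÷ 8 = 0 remainder 4
Reading remainders bottom-up:
= 0o410


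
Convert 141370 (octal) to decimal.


Positional values:
Position 0: 0 × 8^0 = 0
Position 1: 7 × 8^1 = 56
Position 2: 3 × 8^2 = 192
Position 3: 1 × 8^3 = 512
Position 4: 4 × 8^4 = 16384
Position 5: 1 × 8^5 = 32768
Sum = 0 + 56 + 192 + 512 + 16384 + 32768
= 49912


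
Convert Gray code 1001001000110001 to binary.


Gray code: 1001001000110001
MSB stays the same: 1
Each subsequent bit = prev_binary XOR current_gray:
  B[1] = 1 XOR 0 = 1
  B[2] = 1 XOR 0 = 1
  B[3] = 1 XOR 1 = 0
  B[4] = 0 XOR 0 = 0
  B[5] = 0 XOR 0 = 0
  B[6] = 0 XOR 1 = 1
  B[7] = 1 XOR 0 = 1
  B[8] = 1 XOR 0 = 1
  B[9] = 1 XOR 0 = 1
  B[10] = 1 XOR 1 = 0
  B[11] = 0 XOR 1 = 1
  B[12] = 1 XOR 0 = 1
  B[13] = 1 XOR 0 = 1
  B[14] = 1 XOR 0 = 1
  B[15] = 1 XOR 1 = 0
= 1110001111011110 (58334 decimal)


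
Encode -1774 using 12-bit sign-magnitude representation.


Sign bit: 1 (negative)
Magnitude: 1774 = 11011101110
= 111011101110


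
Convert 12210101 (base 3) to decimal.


Positional values (base 3):
  1 × 3^0 = 1 × 1 = 1
  0 × 3^1 = 0 × 3 = 0
  1 × 3^2 = 1 × 9 = 9
  0 × 3^3 = 0 × 27 = 0
  1 × 3^4 = 1 × 81 = 81
  2 × 3^5 = 2 × 243 = 486
  2 × 3^6 = 2 × 729 = 1458
  1 × 3^7 = 1 × 2187 = 2187
Sum = 1 + 0 + 9 + 0 + 81 + 486 + 1458 + 2187
= 4222


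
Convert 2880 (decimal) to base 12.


Divide by 12 repeatedly:
2880 ÷ 12 = 240 remainder 0
240 ÷ 12 = 20 remainder 0
20 ÷ 12 = 1 remainder 8
1 ÷ 12 = 0 remainder 1
Reading remainders bottom-up:
= 1800


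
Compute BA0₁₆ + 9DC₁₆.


Align and add column by column (LSB to MSB, each column mod 16 with carry):
  0BA0
+ 09DC
  ----
  col 0: 0(0) + C(12) + 0 (carry in) = 12 → C(12), carry out 0
  col 1: A(10) + D(13) + 0 (carry in) = 23 → 7(7), carry out 1
  col 2: B(11) + 9(9) + 1 (carry in) = 21 → 5(5), carry out 1
  col 3: 0(0) + 0(0) + 1 (carry in) = 1 → 1(1), carry out 0
Reading digits MSB→LSB: 157C
Strip leading zeros: 157C
= 0x157C


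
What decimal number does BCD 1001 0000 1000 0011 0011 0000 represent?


Each 4-bit group → digit:
  1001 → 9
  0000 → 0
  1000 → 8
  0011 → 3
  0011 → 3
  0000 → 0
= 908330


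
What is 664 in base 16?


Divide by 16 repeatedly:
664 ÷ 16 = 41 remainder 8 (8)
41 ÷ 16 = 2 remainder 9 (9)
2 ÷ 16 = 0 remainder 2 (2)
Reading remainders bottom-up:
= 0x298


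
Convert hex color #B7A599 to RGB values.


Hex: #B7A599
R = B7₁₆ = 183
G = A5₁₆ = 165
B = 99₁₆ = 153
= RGB(183, 165, 153)


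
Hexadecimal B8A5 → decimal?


Positional values:
Position 0: 5 × 16^0 = 5 × 1 = 5
Position 1: A × 16^1 = 10 × 16 = 160
Position 2: 8 × 16^2 = 8 × 256 = 2048
Position 3: B × 16^3 = 11 × 4096 = 45056
Sum = 5 + 160 + 2048 + 45056
= 47269


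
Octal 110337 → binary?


Each octal digit → 3 binary bits:
  1 = 001
  1 = 001
  0 = 000
  3 = 011
  3 = 011
  7 = 111
Concatenate: 001 001 000 011 011 111
= 001001000011011111


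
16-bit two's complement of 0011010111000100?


Original: 0011010111000100
Step 1 - Invert all bits: 1100101000111011
Step 2 - Add 1: 1100101000111011 + 1
= 1100101000111100 (represents -13764)


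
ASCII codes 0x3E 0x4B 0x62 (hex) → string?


Codes (hex): 0x3E 0x4B 0x62
Per-code ASCII lookup:
  0x3E = 62  (special character) → '>'
  0x4B = 75  (range 65-90: uppercase, 75 - 65 = 10) → 'K'
  0x62 = 98  (range 97-122: lowercase, 98 - 97 = 1) → 'b'
= '>Kb'


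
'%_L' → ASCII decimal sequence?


String: '%_L'  (3 characters)
Per-character ASCII lookup:
  '%': special character: '%' = 37
  '_': special character: '_' = 95
  'L': uppercase starts at 65: 'L' = 65 + 11 = 76
= 37 95 76


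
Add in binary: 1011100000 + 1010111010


Align and add column by column (LSB to MSB, carry propagating):
  01011100000
+ 01010111010
  -----------
  col 0: 0 + 0 + 0 (carry in) = 0 → bit 0, carry out 0
  col 1: 0 + 1 + 0 (carry in) = 1 → bit 1, carry out 0
  col 2: 0 + 0 + 0 (carry in) = 0 → bit 0, carry out 0
  col 3: 0 + 1 + 0 (carry in) = 1 → bit 1, carry out 0
  col 4: 0 + 1 + 0 (carry in) = 1 → bit 1, carry out 0
  col 5: 1 + 1 + 0 (carry in) = 2 → bit 0, carry out 1
  col 6: 1 + 0 + 1 (carry in) = 2 → bit 0, carry out 1
  col 7: 1 + 1 + 1 (carry in) = 3 → bit 1, carry out 1
  col 8: 0 + 0 + 1 (carry in) = 1 → bit 1, carry out 0
  col 9: 1 + 1 + 0 (carry in) = 2 → bit 0, carry out 1
  col 10: 0 + 0 + 1 (carry in) = 1 → bit 1, carry out 0
Reading bits MSB→LSB: 10110011010
Strip leading zeros: 10110011010
= 10110011010


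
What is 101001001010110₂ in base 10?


Positional values:
Bit 1: 1 × 2^1 = 2
Bit 2: 1 × 2^2 = 4
Bit 4: 1 × 2^4 = 16
Bit 6: 1 × 2^6 = 64
Bit 9: 1 × 2^9 = 512
Bit 12: 1 × 2^12 = 4096
Bit 14: 1 × 2^14 = 16384
Sum = 2 + 4 + 16 + 64 + 512 + 4096 + 16384
= 21078


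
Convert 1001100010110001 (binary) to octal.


Group into 3-bit groups: 001001100010110001
  001 = 1
  001 = 1
  100 = 4
  010 = 2
  110 = 6
  001 = 1
= 0o114261


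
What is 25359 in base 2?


Divide by 2 repeatedly:
25359 ÷ 2 = 12679 remainder 1
12679 ÷ 2 = 6339 remainder 1
6339 ÷ 2 = 3169 remainder 1
3169 ÷ 2 = 1584 remainder 1
1584 ÷ 2 = 792 remainder 0
792 ÷ 2 = 396 remainder 0
396 ÷ 2 = 198 remainder 0
198 ÷ 2 = 99 remainder 0
99 ÷ 2 = 49 remainder 1
49 ÷ 2 = 24 remainder 1
24 ÷ 2 = 12 remainder 0
12 ÷ 2 = 6 remainder 0
6 ÷ 2 = 3 remainder 0
3 ÷ 2 = 1 remainder 1
1 ÷ 2 = 0 remainder 1
Reading remainders bottom-up:
= 110001100001111


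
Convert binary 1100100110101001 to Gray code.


Binary: 1100100110101001
Gray code: G = B XOR (B >> 1)
B >> 1 = 0110010011010100
1100100110101001 XOR 0110010011010100:
  1 XOR 0 = 1
  1 XOR 1 = 0
  0 XOR 1 = 1
  0 XOR 0 = 0
  1 XOR 0 = 1
  0 XOR 1 = 1
  0 XOR 0 = 0
  1 XOR 0 = 1
  1 XOR 1 = 0
  0 XOR 1 = 1
  1 XOR 0 = 1
  0 XOR 1 = 1
  1 XOR 0 = 1
  0 XOR 1 = 1
  0 XOR 0 = 0
  1 XOR 0 = 1
= 1010110101111101


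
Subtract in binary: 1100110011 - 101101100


Align and subtract column by column (LSB to MSB, borrowing when needed):
  1100110011
- 0101101100
  ----------
  col 0: (1 - 0 borrow-in) - 0 → 1 - 0 = 1, borrow out 0
  col 1: (1 - 0 borrow-in) - 0 → 1 - 0 = 1, borrow out 0
  col 2: (0 - 0 borrow-in) - 1 → borrow from next column: (0+2) - 1 = 1, borrow out 1
  col 3: (0 - 1 borrow-in) - 1 → borrow from next column: (-1+2) - 1 = 0, borrow out 1
  col 4: (1 - 1 borrow-in) - 0 → 0 - 0 = 0, borrow out 0
  col 5: (1 - 0 borrow-in) - 1 → 1 - 1 = 0, borrow out 0
  col 6: (0 - 0 borrow-in) - 1 → borrow from next column: (0+2) - 1 = 1, borrow out 1
  col 7: (0 - 1 borrow-in) - 0 → borrow from next column: (-1+2) - 0 = 1, borrow out 1
  col 8: (1 - 1 borrow-in) - 1 → borrow from next column: (0+2) - 1 = 1, borrow out 1
  col 9: (1 - 1 borrow-in) - 0 → 0 - 0 = 0, borrow out 0
Reading bits MSB→LSB: 0111000111
Strip leading zeros: 111000111
= 111000111


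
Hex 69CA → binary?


Each hex digit → 4 binary bits:
  6 = 0110
  9 = 1001
  C = 1100
  A = 1010
Concatenate: 0110 1001 1100 1010
= 0110100111001010


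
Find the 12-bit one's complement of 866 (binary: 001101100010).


Original: 001101100010
Invert all bits:
  bit 0: 0 → 1
  bit 1: 0 → 1
  bit 2: 1 → 0
  bit 3: 1 → 0
  bit 4: 0 → 1
  bit 5: 1 → 0
  bit 6: 1 → 0
  bit 7: 0 → 1
  bit 8: 0 → 1
  bit 9: 0 → 1
  bit 10: 1 → 0
  bit 11: 0 → 1
= 110010011101


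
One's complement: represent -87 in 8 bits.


Original: 01010111
Invert all bits:
  bit 0: 0 → 1
  bit 1: 1 → 0
  bit 2: 0 → 1
  bit 3: 1 → 0
  bit 4: 0 → 1
  bit 5: 1 → 0
  bit 6: 1 → 0
  bit 7: 1 → 0
= 10101000


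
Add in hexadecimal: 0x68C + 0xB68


Align and add column by column (LSB to MSB, each column mod 16 with carry):
  068C
+ 0B68
  ----
  col 0: C(12) + 8(8) + 0 (carry in) = 20 → 4(4), carry out 1
  col 1: 8(8) + 6(6) + 1 (carry in) = 15 → F(15), carry out 0
  col 2: 6(6) + B(11) + 0 (carry in) = 17 → 1(1), carry out 1
  col 3: 0(0) + 0(0) + 1 (carry in) = 1 → 1(1), carry out 0
Reading digits MSB→LSB: 11F4
Strip leading zeros: 11F4
= 0x11F4
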